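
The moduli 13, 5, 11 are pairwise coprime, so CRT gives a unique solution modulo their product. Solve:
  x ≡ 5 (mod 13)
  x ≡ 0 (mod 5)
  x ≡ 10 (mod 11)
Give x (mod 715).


Moduli 13, 5, 11 are pairwise coprime; by CRT there is a unique solution modulo M = 13 · 5 · 11 = 715.
Solve pairwise, accumulating the modulus:
  Start with x ≡ 5 (mod 13).
  Combine with x ≡ 0 (mod 5): since gcd(13, 5) = 1, we get a unique residue mod 65.
    Write x = 5 + 13·t and substitute into x ≡ 0 (mod 5): 13·t ≡ 0 − 5 = -5 (mod 5).
    Reduce coefficients mod 5: 3·t ≡ 0 (mod 5).
    The inverse of 3 mod 5 is 2 (since 3·2 = 6 = 1·5 + 1), so t ≡ 2·0 = 0 ≡ 0 (mod 5).
    Then x = 5 + 13·0 = 5, valid modulo lcm(13, 5) = 65: x ≡ 5 (mod 65).
  Combine with x ≡ 10 (mod 11): since gcd(65, 11) = 1, we get a unique residue mod 715.
    Write x = 5 + 65·t and substitute into x ≡ 10 (mod 11): 65·t ≡ 10 − 5 = 5 (mod 11).
    Reduce coefficients mod 11: 10·t ≡ 5 (mod 11).
    The inverse of 10 mod 11 is 10 (since 10·10 = 100 = 9·11 + 1), so t ≡ 10·5 = 50 ≡ 6 (mod 11).
    Then x = 5 + 65·6 = 395, valid modulo lcm(65, 11) = 715: x ≡ 395 (mod 715).
Verify: 395 mod 13 = 5 ✓, 395 mod 5 = 0 ✓, 395 mod 11 = 10 ✓.

x ≡ 395 (mod 715).


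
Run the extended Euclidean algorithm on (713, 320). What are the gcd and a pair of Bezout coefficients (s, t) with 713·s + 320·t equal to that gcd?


Euclidean algorithm on (713, 320) — divide until remainder is 0:
  713 = 2 · 320 + 73
  320 = 4 · 73 + 28
  73 = 2 · 28 + 17
  28 = 1 · 17 + 11
  17 = 1 · 11 + 6
  11 = 1 · 6 + 5
  6 = 1 · 5 + 1
  5 = 5 · 1 + 0
gcd(713, 320) = 1.
Track Bezout coefficients alongside the remainders: start with r₀ = 713 = a·1 + b·0 (s = 1, t = 0) and r₁ = 320 = a·0 + b·1 (s = 0, t = 1); each new remainder r_{k+1} = r_{k-1} − q_k·r_k inherits s_{k+1} = s_{k-1} − q_k·s_k, t_{k+1} = t_{k-1} − q_k·t_k, so r_k = a·s_k + b·t_k at every step:
  q = 2: r = 73, s = 1 − 2·0 = 1, t = 0 − 2·1 = -2  (check: 713·1 + 320·(-2) = 73)
  q = 4: r = 28, s = 0 − 4·1 = -4, t = 1 − 4·(-2) = 9  (check: 713·(-4) + 320·9 = 28)
  q = 2: r = 17, s = 1 − 2·(-4) = 9, t = -2 − 2·9 = -20  (check: 713·9 + 320·(-20) = 17)
  q = 1: r = 11, s = -4 − 1·9 = -13, t = 9 − 1·(-20) = 29  (check: 713·(-13) + 320·29 = 11)
  q = 1: r = 6, s = 9 − 1·(-13) = 22, t = -20 − 1·29 = -49  (check: 713·22 + 320·(-49) = 6)
  q = 1: r = 5, s = -13 − 1·22 = -35, t = 29 − 1·(-49) = 78  (check: 713·(-35) + 320·78 = 5)
  q = 1: r = 1, s = 22 − 1·(-35) = 57, t = -49 − 1·78 = -127  (check: 713·57 + 320·(-127) = 1)
The row with r = 1 (the gcd) gives the Bezout coefficients s = 57, t = -127.
Result: 713 · (57) + 320 · (-127) = 1.

gcd(713, 320) = 1; s = 57, t = -127 (check: 713·57 + 320·(-127) = 1).


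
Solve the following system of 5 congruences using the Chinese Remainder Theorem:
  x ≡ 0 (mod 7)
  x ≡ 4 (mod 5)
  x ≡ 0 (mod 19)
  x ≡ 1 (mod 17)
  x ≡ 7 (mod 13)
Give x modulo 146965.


Product of moduli M = 7 · 5 · 19 · 17 · 13 = 146965.
Merge one congruence at a time:
  Start: x ≡ 0 (mod 7).
  Combine with x ≡ 4 (mod 5); new modulus lcm = 35.
    Write x = 0 + 7·t and substitute into x ≡ 4 (mod 5): 7·t ≡ 4 − 0 = 4 (mod 5).
    Reduce coefficients mod 5: 2·t ≡ 4 (mod 5).
    The inverse of 2 mod 5 is 3 (since 2·3 = 6 = 1·5 + 1), so t ≡ 3·4 = 12 ≡ 2 (mod 5).
    Then x = 0 + 7·2 = 14, valid modulo lcm(7, 5) = 35: x ≡ 14 (mod 35).
  Combine with x ≡ 0 (mod 19); new modulus lcm = 665.
    Write x = 14 + 35·t and substitute into x ≡ 0 (mod 19): 35·t ≡ 0 − 14 = -14 (mod 19).
    Reduce coefficients mod 19: 16·t ≡ 5 (mod 19).
    The inverse of 16 mod 19 is 6 (since 16·6 = 96 = 5·19 + 1), so t ≡ 6·5 = 30 ≡ 11 (mod 19).
    Then x = 14 + 35·11 = 399, valid modulo lcm(35, 19) = 665: x ≡ 399 (mod 665).
  Combine with x ≡ 1 (mod 17); new modulus lcm = 11305.
    Write x = 399 + 665·t and substitute into x ≡ 1 (mod 17): 665·t ≡ 1 − 399 = -398 (mod 17).
    Reduce coefficients mod 17: 2·t ≡ 10 (mod 17).
    The inverse of 2 mod 17 is 9 (since 2·9 = 18 = 1·17 + 1), so t ≡ 9·10 = 90 ≡ 5 (mod 17).
    Then x = 399 + 665·5 = 3724, valid modulo lcm(665, 17) = 11305: x ≡ 3724 (mod 11305).
  Combine with x ≡ 7 (mod 13); new modulus lcm = 146965.
    Write x = 3724 + 11305·t and substitute into x ≡ 7 (mod 13): 11305·t ≡ 7 − 3724 = -3717 (mod 13).
    Reduce coefficients mod 13: 8·t ≡ 1 (mod 13).
    The inverse of 8 mod 13 is 5 (since 8·5 = 40 = 3·13 + 1), so t ≡ 5·1 = 5 ≡ 5 (mod 13).
    Then x = 3724 + 11305·5 = 60249, valid modulo lcm(11305, 13) = 146965: x ≡ 60249 (mod 146965).
Verify against each original: 60249 mod 7 = 0, 60249 mod 5 = 4, 60249 mod 19 = 0, 60249 mod 17 = 1, 60249 mod 13 = 7.

x ≡ 60249 (mod 146965).


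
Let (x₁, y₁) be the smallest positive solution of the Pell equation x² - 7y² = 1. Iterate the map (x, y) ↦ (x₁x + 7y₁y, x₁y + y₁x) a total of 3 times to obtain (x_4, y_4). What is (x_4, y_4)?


Step 1: Find the fundamental solution (x₁, y₁) of x² - 7y² = 1.
  Expand √7 as a continued fraction. a₀ = ⌊√7⌋ = 2; iterate m_{k+1} = d_k·a_k − m_k, d_{k+1} = (7 − m_{k+1}²)/d_k, a_{k+1} = ⌊(a₀ + m_{k+1})/d_{k+1}⌋ (starting m₀ = 0, d₀ = 1), with convergents p_k = a_k·p_{k-1} + p_{k-2}, q_k = a_k·q_{k-1} + q_{k-2} (p₋₁ = 1, q₋₁ = 0):
  k = 0: a₀ = 2; p₀/q₀ = 2/1; p₀² − 7·q₀² = 4 − 7 = -3.
  k = 1: m = 2, d = 3, a = ⌊(2 + 2)/3⌋ = 1; p/q = (1·2 + 1)/(1·1 + 0) = 3/1; p² − 7·q² = 9 − 7 = 2.
  k = 2: m = 1, d = 2, a = ⌊(2 + 1)/2⌋ = 1; p/q = (1·3 + 2)/(1·1 + 1) = 5/2; p² − 7·q² = 25 − 28 = -3.
  k = 3: m = 1, d = 3, a = ⌊(2 + 1)/3⌋ = 1; p/q = (1·5 + 3)/(1·2 + 1) = 8/3; p² − 7·q² = 64 − 63 = 1.
  The first convergent with p² − 7·q² = 1 gives the fundamental solution (x₁, y₁) = (8, 3).
Step 2: Apply the recurrence (x_{n+1}, y_{n+1}) = (x₁x_n + 7y₁y_n, x₁y_n + y₁x_n) repeatedly.
  From (x_1, y_1) = (8, 3): x_2 = 8·8 + 7·3·3 = 127; y_2 = 8·3 + 3·8 = 48.
  From (x_2, y_2) = (127, 48): x_3 = 8·127 + 7·3·48 = 2024; y_3 = 8·48 + 3·127 = 765.
  From (x_3, y_3) = (2024, 765): x_4 = 8·2024 + 7·3·765 = 32257; y_4 = 8·765 + 3·2024 = 12192.
Step 3: Verify x_4² - 7·y_4² = 1040514049 - 1040514048 = 1 (should be 1). ✓

(x_1, y_1) = (8, 3); (x_4, y_4) = (32257, 12192).


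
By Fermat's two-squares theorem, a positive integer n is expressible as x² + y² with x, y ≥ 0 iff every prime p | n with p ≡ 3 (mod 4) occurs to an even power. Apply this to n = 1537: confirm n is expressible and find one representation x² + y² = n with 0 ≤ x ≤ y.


Step 1: Factor n = 1537 = 29 · 53.
Step 2: Check the mod-4 condition on each prime factor: 29 ≡ 1 (mod 4), exponent 1; 53 ≡ 1 (mod 4), exponent 1.
All primes ≡ 3 (mod 4) appear to even exponent (or don't appear), so by the two-squares theorem n IS expressible as a sum of two squares.
Step 3: Build a representation. Here n = 29 · 53 is a product of primes ≡ 1 (mod 4). Each prime p ≡ 1 (mod 4) is itself a sum of two squares; find a² by testing p − a² for a perfect square:
  29: 29 − 1² = 28, 29 − 2² = 25 = 5² ⇒ 29 = 2² + 5².
  53: 53 − 1² = 52, 53 − 2² = 49 = 7² ⇒ 53 = 2² + 7².
  Combine using the Brahmagupta–Fibonacci identity (a² + b²)(c² + d²) = (ac − bd)² + (ad + bc)² = (ac + bd)² + (ad − bc)²:
  29 · 53 = 1537: from (2² + 5²)(2² + 7²), take (2·2 − 5·7, 2·7 + 5·2) = (4 − 35, 14 + 10) = (-31, 24); dropping signs (only squares matter) gives (31, 24); check 31² + 24² = 961 + 576 = 1537 ✓.
Step 4: Order so x ≤ y and verify: 24² + 31² = 576 + 961 = 1537 = n. ✓

n = 1537 = 24² + 31² (one valid representation with x ≤ y).


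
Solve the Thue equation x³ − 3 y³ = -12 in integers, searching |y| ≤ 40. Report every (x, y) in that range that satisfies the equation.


The equation is x³ - 3y³ = -12. For fixed y, x³ = 3·y³ − 12, so a solution requires the RHS to be a perfect cube.
Strategy: iterate y from -40 to 40, compute RHS = 3·y³ − 12, and check whether it is a (positive or negative) perfect cube.
Check small values of y:
  y = 0: RHS = -12 is not a perfect cube.
  y = 1: RHS = -9 is not a perfect cube.
  y = -1: RHS = -15 is not a perfect cube.
  y = 2: RHS = 12 is not a perfect cube.
  y = -2: RHS = -36 is not a perfect cube.
  y = 3: RHS = 69 is not a perfect cube.
  y = -3: RHS = -93 is not a perfect cube.
Continuing the search up to |y| = 40 finds no solutions either.
No (x, y) in the scanned range satisfies the equation.

No integer solutions with |y| ≤ 40.


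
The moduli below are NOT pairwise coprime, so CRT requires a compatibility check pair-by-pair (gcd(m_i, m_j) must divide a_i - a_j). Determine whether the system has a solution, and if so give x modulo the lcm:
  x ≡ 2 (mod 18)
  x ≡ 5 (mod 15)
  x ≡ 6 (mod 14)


Moduli 18, 15, 14 are not pairwise coprime, so CRT works modulo lcm(m_i) when all pairwise compatibility conditions hold.
Pairwise compatibility: gcd(m_i, m_j) must divide a_i - a_j for every pair.
Merge one congruence at a time:
  Start: x ≡ 2 (mod 18).
  Combine with x ≡ 5 (mod 15): gcd(18, 15) = 3; 5 - 2 = 3, which IS divisible by 3, so compatible.
    Write x = 2 + 18·t and substitute into x ≡ 5 (mod 15): 18·t ≡ 5 − 2 = 3 (mod 15).
    Divide the congruence (and modulus) by g = 3: 6·t ≡ 1 (mod 5).
    Reduce coefficients mod 5: 1·t ≡ 1 (mod 5).
    So t ≡ 1 (mod 5).
    Then x = 2 + 18·1 = 20, valid modulo lcm(18, 15) = 90: x ≡ 20 (mod 90).
  Combine with x ≡ 6 (mod 14): gcd(90, 14) = 2; 6 - 20 = -14, which IS divisible by 2, so compatible.
    Write x = 20 + 90·t and substitute into x ≡ 6 (mod 14): 90·t ≡ 6 − 20 = -14 (mod 14).
    Divide the congruence (and modulus) by g = 2: 45·t ≡ -7 (mod 7).
    Reduce coefficients mod 7: 3·t ≡ 0 (mod 7).
    The inverse of 3 mod 7 is 5 (since 3·5 = 15 = 2·7 + 1), so t ≡ 5·0 = 0 ≡ 0 (mod 7).
    Then x = 20 + 90·0 = 20, valid modulo lcm(90, 14) = 630: x ≡ 20 (mod 630).
Verify: 20 mod 18 = 2, 20 mod 15 = 5, 20 mod 14 = 6.

x ≡ 20 (mod 630).


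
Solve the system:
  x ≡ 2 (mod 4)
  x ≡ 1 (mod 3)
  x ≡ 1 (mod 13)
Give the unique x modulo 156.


Moduli 4, 3, 13 are pairwise coprime; by CRT there is a unique solution modulo M = 4 · 3 · 13 = 156.
Solve pairwise, accumulating the modulus:
  Start with x ≡ 2 (mod 4).
  Combine with x ≡ 1 (mod 3): since gcd(4, 3) = 1, we get a unique residue mod 12.
    Write x = 2 + 4·t and substitute into x ≡ 1 (mod 3): 4·t ≡ 1 − 2 = -1 (mod 3).
    Reduce coefficients mod 3: 1·t ≡ 2 (mod 3).
    So t ≡ 2 (mod 3).
    Then x = 2 + 4·2 = 10, valid modulo lcm(4, 3) = 12: x ≡ 10 (mod 12).
  Combine with x ≡ 1 (mod 13): since gcd(12, 13) = 1, we get a unique residue mod 156.
    Write x = 10 + 12·t and substitute into x ≡ 1 (mod 13): 12·t ≡ 1 − 10 = -9 (mod 13).
    Reduce coefficients mod 13: 12·t ≡ 4 (mod 13).
    The inverse of 12 mod 13 is 12 (since 12·12 = 144 = 11·13 + 1), so t ≡ 12·4 = 48 ≡ 9 (mod 13).
    Then x = 10 + 12·9 = 118, valid modulo lcm(12, 13) = 156: x ≡ 118 (mod 156).
Verify: 118 mod 4 = 2 ✓, 118 mod 3 = 1 ✓, 118 mod 13 = 1 ✓.

x ≡ 118 (mod 156).


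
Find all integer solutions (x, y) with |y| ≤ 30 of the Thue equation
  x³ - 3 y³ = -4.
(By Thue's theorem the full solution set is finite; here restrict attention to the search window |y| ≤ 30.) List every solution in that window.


The equation is x³ - 3y³ = -4. For fixed y, x³ = 3·y³ − 4, so a solution requires the RHS to be a perfect cube.
Strategy: iterate y from -30 to 30, compute RHS = 3·y³ − 4, and check whether it is a (positive or negative) perfect cube.
Check small values of y:
  y = 0: RHS = -4 is not a perfect cube.
  y = 1: RHS = -1 = (-1)³ ⇒ x = -1 works.
  y = -1: RHS = -7 is not a perfect cube.
  y = 2: RHS = 20 is not a perfect cube.
  y = -2: RHS = -28 is not a perfect cube.
  y = 3: RHS = 77 is not a perfect cube.
  y = -3: RHS = -85 is not a perfect cube.
Continuing the search up to |y| = 30 finds no further solutions beyond those listed.
Collected solutions: (-1, 1).

Solutions (with |y| ≤ 30): (-1, 1).


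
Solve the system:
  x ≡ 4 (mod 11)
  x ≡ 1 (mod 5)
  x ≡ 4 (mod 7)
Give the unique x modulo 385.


Moduli 11, 5, 7 are pairwise coprime; by CRT there is a unique solution modulo M = 11 · 5 · 7 = 385.
Solve pairwise, accumulating the modulus:
  Start with x ≡ 4 (mod 11).
  Combine with x ≡ 1 (mod 5): since gcd(11, 5) = 1, we get a unique residue mod 55.
    Write x = 4 + 11·t and substitute into x ≡ 1 (mod 5): 11·t ≡ 1 − 4 = -3 (mod 5).
    Reduce coefficients mod 5: 1·t ≡ 2 (mod 5).
    So t ≡ 2 (mod 5).
    Then x = 4 + 11·2 = 26, valid modulo lcm(11, 5) = 55: x ≡ 26 (mod 55).
  Combine with x ≡ 4 (mod 7): since gcd(55, 7) = 1, we get a unique residue mod 385.
    Write x = 26 + 55·t and substitute into x ≡ 4 (mod 7): 55·t ≡ 4 − 26 = -22 (mod 7).
    Reduce coefficients mod 7: 6·t ≡ 6 (mod 7).
    The inverse of 6 mod 7 is 6 (since 6·6 = 36 = 5·7 + 1), so t ≡ 6·6 = 36 ≡ 1 (mod 7).
    Then x = 26 + 55·1 = 81, valid modulo lcm(55, 7) = 385: x ≡ 81 (mod 385).
Verify: 81 mod 11 = 4 ✓, 81 mod 5 = 1 ✓, 81 mod 7 = 4 ✓.

x ≡ 81 (mod 385).


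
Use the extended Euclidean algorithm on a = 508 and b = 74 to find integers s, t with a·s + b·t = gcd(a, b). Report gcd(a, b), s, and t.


Euclidean algorithm on (508, 74) — divide until remainder is 0:
  508 = 6 · 74 + 64
  74 = 1 · 64 + 10
  64 = 6 · 10 + 4
  10 = 2 · 4 + 2
  4 = 2 · 2 + 0
gcd(508, 74) = 2.
Track Bezout coefficients alongside the remainders: start with r₀ = 508 = a·1 + b·0 (s = 1, t = 0) and r₁ = 74 = a·0 + b·1 (s = 0, t = 1); each new remainder r_{k+1} = r_{k-1} − q_k·r_k inherits s_{k+1} = s_{k-1} − q_k·s_k, t_{k+1} = t_{k-1} − q_k·t_k, so r_k = a·s_k + b·t_k at every step:
  q = 6: r = 64, s = 1 − 6·0 = 1, t = 0 − 6·1 = -6  (check: 508·1 + 74·(-6) = 64)
  q = 1: r = 10, s = 0 − 1·1 = -1, t = 1 − 1·(-6) = 7  (check: 508·(-1) + 74·7 = 10)
  q = 6: r = 4, s = 1 − 6·(-1) = 7, t = -6 − 6·7 = -48  (check: 508·7 + 74·(-48) = 4)
  q = 2: r = 2, s = -1 − 2·7 = -15, t = 7 − 2·(-48) = 103  (check: 508·(-15) + 74·103 = 2)
The row with r = 2 (the gcd) gives the Bezout coefficients s = -15, t = 103.
Result: 508 · (-15) + 74 · (103) = 2.

gcd(508, 74) = 2; s = -15, t = 103 (check: 508·(-15) + 74·103 = 2).


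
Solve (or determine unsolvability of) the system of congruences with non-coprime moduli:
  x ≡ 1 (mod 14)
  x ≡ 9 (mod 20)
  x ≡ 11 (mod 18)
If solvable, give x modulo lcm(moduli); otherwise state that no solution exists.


Moduli 14, 20, 18 are not pairwise coprime, so CRT works modulo lcm(m_i) when all pairwise compatibility conditions hold.
Pairwise compatibility: gcd(m_i, m_j) must divide a_i - a_j for every pair.
Merge one congruence at a time:
  Start: x ≡ 1 (mod 14).
  Combine with x ≡ 9 (mod 20): gcd(14, 20) = 2; 9 - 1 = 8, which IS divisible by 2, so compatible.
    Write x = 1 + 14·t and substitute into x ≡ 9 (mod 20): 14·t ≡ 9 − 1 = 8 (mod 20).
    Divide the congruence (and modulus) by g = 2: 7·t ≡ 4 (mod 10).
    The inverse of 7 mod 10 is 3 (since 7·3 = 21 = 2·10 + 1), so t ≡ 3·4 = 12 ≡ 2 (mod 10).
    Then x = 1 + 14·2 = 29, valid modulo lcm(14, 20) = 140: x ≡ 29 (mod 140).
  Combine with x ≡ 11 (mod 18): gcd(140, 18) = 2; 11 - 29 = -18, which IS divisible by 2, so compatible.
    Write x = 29 + 140·t and substitute into x ≡ 11 (mod 18): 140·t ≡ 11 − 29 = -18 (mod 18).
    Divide the congruence (and modulus) by g = 2: 70·t ≡ -9 (mod 9).
    Reduce coefficients mod 9: 7·t ≡ 0 (mod 9).
    The inverse of 7 mod 9 is 4 (since 7·4 = 28 = 3·9 + 1), so t ≡ 4·0 = 0 ≡ 0 (mod 9).
    Then x = 29 + 140·0 = 29, valid modulo lcm(140, 18) = 1260: x ≡ 29 (mod 1260).
Verify: 29 mod 14 = 1, 29 mod 20 = 9, 29 mod 18 = 11.

x ≡ 29 (mod 1260).


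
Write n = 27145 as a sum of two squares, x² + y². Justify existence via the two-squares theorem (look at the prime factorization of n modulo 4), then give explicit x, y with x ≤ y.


Step 1: Factor n = 27145 = 5 · 61 · 89.
Step 2: Check the mod-4 condition on each prime factor: 5 ≡ 1 (mod 4), exponent 1; 61 ≡ 1 (mod 4), exponent 1; 89 ≡ 1 (mod 4), exponent 1.
All primes ≡ 3 (mod 4) appear to even exponent (or don't appear), so by the two-squares theorem n IS expressible as a sum of two squares.
Step 3: Build a representation. Here n = 5 · 61 · 89 is a product of primes ≡ 1 (mod 4). Each prime p ≡ 1 (mod 4) is itself a sum of two squares; find a² by testing p − a² for a perfect square:
  5: 5 − 1² = 4 = 2² ⇒ 5 = 1² + 2².
  61: 61 − 1² = 60, 61 − 2² = 57, 61 − 3² = 52, 61 − 4² = 45, 61 − 5² = 36 = 6² ⇒ 61 = 5² + 6².
  89: 89 − 1² = 88, 89 − 2² = 85, 89 − 3² = 80, 89 − 4² = 73, 89 − 5² = 64 = 8² ⇒ 89 = 5² + 8².
  Combine using the Brahmagupta–Fibonacci identity (a² + b²)(c² + d²) = (ac − bd)² + (ad + bc)² = (ac + bd)² + (ad − bc)²:
  5 · 61 = 305: from (1² + 2²)(5² + 6²), take (1·5 − 2·6, 1·6 + 2·5) = (5 − 12, 6 + 10) = (-7, 16); dropping signs (only squares matter) gives (7, 16); check 7² + 16² = 49 + 256 = 305 ✓.
  305 · 89 = 27145: from (7² + 16²)(5² + 8²), take (7·5 − 16·8, 7·8 + 16·5) = (35 − 128, 56 + 80) = (-93, 136); dropping signs (only squares matter) gives (93, 136); check 93² + 136² = 8649 + 18496 = 27145 ✓.
Step 4: Order so x ≤ y and verify: 93² + 136² = 8649 + 18496 = 27145 = n. ✓

n = 27145 = 93² + 136² (one valid representation with x ≤ y).


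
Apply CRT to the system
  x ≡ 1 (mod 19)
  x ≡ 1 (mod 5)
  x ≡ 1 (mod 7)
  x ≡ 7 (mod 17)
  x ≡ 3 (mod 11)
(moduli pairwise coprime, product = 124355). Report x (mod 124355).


Product of moduli M = 19 · 5 · 7 · 17 · 11 = 124355.
Merge one congruence at a time:
  Start: x ≡ 1 (mod 19).
  Combine with x ≡ 1 (mod 5); new modulus lcm = 95.
    Write x = 1 + 19·t and substitute into x ≡ 1 (mod 5): 19·t ≡ 1 − 1 = 0 (mod 5).
    Reduce coefficients mod 5: 4·t ≡ 0 (mod 5).
    The inverse of 4 mod 5 is 4 (since 4·4 = 16 = 3·5 + 1), so t ≡ 4·0 = 0 ≡ 0 (mod 5).
    Then x = 1 + 19·0 = 1, valid modulo lcm(19, 5) = 95: x ≡ 1 (mod 95).
  Combine with x ≡ 1 (mod 7); new modulus lcm = 665.
    Write x = 1 + 95·t and substitute into x ≡ 1 (mod 7): 95·t ≡ 1 − 1 = 0 (mod 7).
    Reduce coefficients mod 7: 4·t ≡ 0 (mod 7).
    The inverse of 4 mod 7 is 2 (since 4·2 = 8 = 1·7 + 1), so t ≡ 2·0 = 0 ≡ 0 (mod 7).
    Then x = 1 + 95·0 = 1, valid modulo lcm(95, 7) = 665: x ≡ 1 (mod 665).
  Combine with x ≡ 7 (mod 17); new modulus lcm = 11305.
    Write x = 1 + 665·t and substitute into x ≡ 7 (mod 17): 665·t ≡ 7 − 1 = 6 (mod 17).
    Reduce coefficients mod 17: 2·t ≡ 6 (mod 17).
    The inverse of 2 mod 17 is 9 (since 2·9 = 18 = 1·17 + 1), so t ≡ 9·6 = 54 ≡ 3 (mod 17).
    Then x = 1 + 665·3 = 1996, valid modulo lcm(665, 17) = 11305: x ≡ 1996 (mod 11305).
  Combine with x ≡ 3 (mod 11); new modulus lcm = 124355.
    Write x = 1996 + 11305·t and substitute into x ≡ 3 (mod 11): 11305·t ≡ 3 − 1996 = -1993 (mod 11).
    Reduce coefficients mod 11: 8·t ≡ 9 (mod 11).
    The inverse of 8 mod 11 is 7 (since 8·7 = 56 = 5·11 + 1), so t ≡ 7·9 = 63 ≡ 8 (mod 11).
    Then x = 1996 + 11305·8 = 92436, valid modulo lcm(11305, 11) = 124355: x ≡ 92436 (mod 124355).
Verify against each original: 92436 mod 19 = 1, 92436 mod 5 = 1, 92436 mod 7 = 1, 92436 mod 17 = 7, 92436 mod 11 = 3.

x ≡ 92436 (mod 124355).


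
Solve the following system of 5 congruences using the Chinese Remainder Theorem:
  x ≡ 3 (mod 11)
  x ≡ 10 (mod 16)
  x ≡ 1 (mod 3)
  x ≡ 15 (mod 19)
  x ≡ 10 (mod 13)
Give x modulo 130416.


Product of moduli M = 11 · 16 · 3 · 19 · 13 = 130416.
Merge one congruence at a time:
  Start: x ≡ 3 (mod 11).
  Combine with x ≡ 10 (mod 16); new modulus lcm = 176.
    Write x = 3 + 11·t and substitute into x ≡ 10 (mod 16): 11·t ≡ 10 − 3 = 7 (mod 16).
    The inverse of 11 mod 16 is 3 (since 11·3 = 33 = 2·16 + 1), so t ≡ 3·7 = 21 ≡ 5 (mod 16).
    Then x = 3 + 11·5 = 58, valid modulo lcm(11, 16) = 176: x ≡ 58 (mod 176).
  Combine with x ≡ 1 (mod 3); new modulus lcm = 528.
    Write x = 58 + 176·t and substitute into x ≡ 1 (mod 3): 176·t ≡ 1 − 58 = -57 (mod 3).
    Reduce coefficients mod 3: 2·t ≡ 0 (mod 3).
    The inverse of 2 mod 3 is 2 (since 2·2 = 4 = 1·3 + 1), so t ≡ 2·0 = 0 ≡ 0 (mod 3).
    Then x = 58 + 176·0 = 58, valid modulo lcm(176, 3) = 528: x ≡ 58 (mod 528).
  Combine with x ≡ 15 (mod 19); new modulus lcm = 10032.
    Write x = 58 + 528·t and substitute into x ≡ 15 (mod 19): 528·t ≡ 15 − 58 = -43 (mod 19).
    Reduce coefficients mod 19: 15·t ≡ 14 (mod 19).
    The inverse of 15 mod 19 is 14 (since 15·14 = 210 = 11·19 + 1), so t ≡ 14·14 = 196 ≡ 6 (mod 19).
    Then x = 58 + 528·6 = 3226, valid modulo lcm(528, 19) = 10032: x ≡ 3226 (mod 10032).
  Combine with x ≡ 10 (mod 13); new modulus lcm = 130416.
    Write x = 3226 + 10032·t and substitute into x ≡ 10 (mod 13): 10032·t ≡ 10 − 3226 = -3216 (mod 13).
    Reduce coefficients mod 13: 9·t ≡ 8 (mod 13).
    The inverse of 9 mod 13 is 3 (since 9·3 = 27 = 2·13 + 1), so t ≡ 3·8 = 24 ≡ 11 (mod 13).
    Then x = 3226 + 10032·11 = 113578, valid modulo lcm(10032, 13) = 130416: x ≡ 113578 (mod 130416).
Verify against each original: 113578 mod 11 = 3, 113578 mod 16 = 10, 113578 mod 3 = 1, 113578 mod 19 = 15, 113578 mod 13 = 10.

x ≡ 113578 (mod 130416).


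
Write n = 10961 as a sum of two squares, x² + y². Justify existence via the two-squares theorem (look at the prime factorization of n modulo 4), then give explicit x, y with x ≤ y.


Step 1: Factor n = 10961 = 97 · 113.
Step 2: Check the mod-4 condition on each prime factor: 97 ≡ 1 (mod 4), exponent 1; 113 ≡ 1 (mod 4), exponent 1.
All primes ≡ 3 (mod 4) appear to even exponent (or don't appear), so by the two-squares theorem n IS expressible as a sum of two squares.
Step 3: Build a representation. Here n = 97 · 113 is a product of primes ≡ 1 (mod 4). Each prime p ≡ 1 (mod 4) is itself a sum of two squares; find a² by testing p − a² for a perfect square:
  97: 97 − 1² = 96, 97 − 2² = 93, 97 − 3² = 88, 97 − 4² = 81 = 9² ⇒ 97 = 4² + 9².
  113: 113 − 1² = 112, 113 − 2² = 109, 113 − 3² = 104, 113 − 4² = 97, 113 − 5² = 88, 113 − 6² = 77, 113 − 7² = 64 = 8² ⇒ 113 = 7² + 8².
  Combine using the Brahmagupta–Fibonacci identity (a² + b²)(c² + d²) = (ac − bd)² + (ad + bc)² = (ac + bd)² + (ad − bc)²:
  97 · 113 = 10961: from (4² + 9²)(7² + 8²), take (4·7 − 9·8, 4·8 + 9·7) = (28 − 72, 32 + 63) = (-44, 95); dropping signs (only squares matter) gives (44, 95); check 44² + 95² = 1936 + 9025 = 10961 ✓.
Step 4: Order so x ≤ y and verify: 44² + 95² = 1936 + 9025 = 10961 = n. ✓

n = 10961 = 44² + 95² (one valid representation with x ≤ y).


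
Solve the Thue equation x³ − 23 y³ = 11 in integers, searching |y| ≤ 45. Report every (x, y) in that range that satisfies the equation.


The equation is x³ - 23y³ = 11. For fixed y, x³ = 23·y³ + 11, so a solution requires the RHS to be a perfect cube.
Strategy: iterate y from -45 to 45, compute RHS = 23·y³ + 11, and check whether it is a (positive or negative) perfect cube.
Check small values of y:
  y = 0: RHS = 11 is not a perfect cube.
  y = 1: RHS = 34 is not a perfect cube.
  y = -1: RHS = -12 is not a perfect cube.
  y = 2: RHS = 195 is not a perfect cube.
  y = -2: RHS = -173 is not a perfect cube.
  y = 3: RHS = 632 is not a perfect cube.
  y = -3: RHS = -610 is not a perfect cube.
Continuing the search up to |y| = 45 finds no solutions either.
No (x, y) in the scanned range satisfies the equation.

No integer solutions with |y| ≤ 45.


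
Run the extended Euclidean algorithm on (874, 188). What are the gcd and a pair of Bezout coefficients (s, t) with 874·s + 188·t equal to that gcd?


Euclidean algorithm on (874, 188) — divide until remainder is 0:
  874 = 4 · 188 + 122
  188 = 1 · 122 + 66
  122 = 1 · 66 + 56
  66 = 1 · 56 + 10
  56 = 5 · 10 + 6
  10 = 1 · 6 + 4
  6 = 1 · 4 + 2
  4 = 2 · 2 + 0
gcd(874, 188) = 2.
Track Bezout coefficients alongside the remainders: start with r₀ = 874 = a·1 + b·0 (s = 1, t = 0) and r₁ = 188 = a·0 + b·1 (s = 0, t = 1); each new remainder r_{k+1} = r_{k-1} − q_k·r_k inherits s_{k+1} = s_{k-1} − q_k·s_k, t_{k+1} = t_{k-1} − q_k·t_k, so r_k = a·s_k + b·t_k at every step:
  q = 4: r = 122, s = 1 − 4·0 = 1, t = 0 − 4·1 = -4  (check: 874·1 + 188·(-4) = 122)
  q = 1: r = 66, s = 0 − 1·1 = -1, t = 1 − 1·(-4) = 5  (check: 874·(-1) + 188·5 = 66)
  q = 1: r = 56, s = 1 − 1·(-1) = 2, t = -4 − 1·5 = -9  (check: 874·2 + 188·(-9) = 56)
  q = 1: r = 10, s = -1 − 1·2 = -3, t = 5 − 1·(-9) = 14  (check: 874·(-3) + 188·14 = 10)
  q = 5: r = 6, s = 2 − 5·(-3) = 17, t = -9 − 5·14 = -79  (check: 874·17 + 188·(-79) = 6)
  q = 1: r = 4, s = -3 − 1·17 = -20, t = 14 − 1·(-79) = 93  (check: 874·(-20) + 188·93 = 4)
  q = 1: r = 2, s = 17 − 1·(-20) = 37, t = -79 − 1·93 = -172  (check: 874·37 + 188·(-172) = 2)
The row with r = 2 (the gcd) gives the Bezout coefficients s = 37, t = -172.
Result: 874 · (37) + 188 · (-172) = 2.

gcd(874, 188) = 2; s = 37, t = -172 (check: 874·37 + 188·(-172) = 2).


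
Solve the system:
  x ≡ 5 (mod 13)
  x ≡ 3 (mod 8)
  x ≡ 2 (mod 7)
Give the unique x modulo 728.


Moduli 13, 8, 7 are pairwise coprime; by CRT there is a unique solution modulo M = 13 · 8 · 7 = 728.
Solve pairwise, accumulating the modulus:
  Start with x ≡ 5 (mod 13).
  Combine with x ≡ 3 (mod 8): since gcd(13, 8) = 1, we get a unique residue mod 104.
    Write x = 5 + 13·t and substitute into x ≡ 3 (mod 8): 13·t ≡ 3 − 5 = -2 (mod 8).
    Reduce coefficients mod 8: 5·t ≡ 6 (mod 8).
    The inverse of 5 mod 8 is 5 (since 5·5 = 25 = 3·8 + 1), so t ≡ 5·6 = 30 ≡ 6 (mod 8).
    Then x = 5 + 13·6 = 83, valid modulo lcm(13, 8) = 104: x ≡ 83 (mod 104).
  Combine with x ≡ 2 (mod 7): since gcd(104, 7) = 1, we get a unique residue mod 728.
    Write x = 83 + 104·t and substitute into x ≡ 2 (mod 7): 104·t ≡ 2 − 83 = -81 (mod 7).
    Reduce coefficients mod 7: 6·t ≡ 3 (mod 7).
    The inverse of 6 mod 7 is 6 (since 6·6 = 36 = 5·7 + 1), so t ≡ 6·3 = 18 ≡ 4 (mod 7).
    Then x = 83 + 104·4 = 499, valid modulo lcm(104, 7) = 728: x ≡ 499 (mod 728).
Verify: 499 mod 13 = 5 ✓, 499 mod 8 = 3 ✓, 499 mod 7 = 2 ✓.

x ≡ 499 (mod 728).


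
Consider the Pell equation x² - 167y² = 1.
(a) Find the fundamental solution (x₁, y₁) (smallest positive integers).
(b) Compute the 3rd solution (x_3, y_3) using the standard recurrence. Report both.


Step 1: Find the fundamental solution (x₁, y₁) of x² - 167y² = 1.
  Expand √167 as a continued fraction. a₀ = ⌊√167⌋ = 12; iterate m_{k+1} = d_k·a_k − m_k, d_{k+1} = (167 − m_{k+1}²)/d_k, a_{k+1} = ⌊(a₀ + m_{k+1})/d_{k+1}⌋ (starting m₀ = 0, d₀ = 1), with convergents p_k = a_k·p_{k-1} + p_{k-2}, q_k = a_k·q_{k-1} + q_{k-2} (p₋₁ = 1, q₋₁ = 0):
  k = 0: a₀ = 12; p₀/q₀ = 12/1; p₀² − 167·q₀² = 144 − 167 = -23.
  k = 1: m = 12, d = 23, a = ⌊(12 + 12)/23⌋ = 1; p/q = (1·12 + 1)/(1·1 + 0) = 13/1; p² − 167·q² = 169 − 167 = 2.
  k = 2: m = 11, d = 2, a = ⌊(12 + 11)/2⌋ = 11; p/q = (11·13 + 12)/(11·1 + 1) = 155/12; p² − 167·q² = 24025 − 24048 = -23.
  k = 3: m = 11, d = 23, a = ⌊(12 + 11)/23⌋ = 1; p/q = (1·155 + 13)/(1·12 + 1) = 168/13; p² − 167·q² = 28224 − 28223 = 1.
  The first convergent with p² − 167·q² = 1 gives the fundamental solution (x₁, y₁) = (168, 13).
Step 2: Apply the recurrence (x_{n+1}, y_{n+1}) = (x₁x_n + 167y₁y_n, x₁y_n + y₁x_n) repeatedly.
  From (x_1, y_1) = (168, 13): x_2 = 168·168 + 167·13·13 = 56447; y_2 = 168·13 + 13·168 = 4368.
  From (x_2, y_2) = (56447, 4368): x_3 = 168·56447 + 167·13·4368 = 18966024; y_3 = 168·4368 + 13·56447 = 1467635.
Step 3: Verify x_3² - 167·y_3² = 359710066368576 - 359710066368575 = 1 (should be 1). ✓

(x_1, y_1) = (168, 13); (x_3, y_3) = (18966024, 1467635).


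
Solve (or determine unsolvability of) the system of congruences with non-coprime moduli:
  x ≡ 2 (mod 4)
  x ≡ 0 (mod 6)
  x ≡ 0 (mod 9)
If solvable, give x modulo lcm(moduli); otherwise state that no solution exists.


Moduli 4, 6, 9 are not pairwise coprime, so CRT works modulo lcm(m_i) when all pairwise compatibility conditions hold.
Pairwise compatibility: gcd(m_i, m_j) must divide a_i - a_j for every pair.
Merge one congruence at a time:
  Start: x ≡ 2 (mod 4).
  Combine with x ≡ 0 (mod 6): gcd(4, 6) = 2; 0 - 2 = -2, which IS divisible by 2, so compatible.
    Write x = 2 + 4·t and substitute into x ≡ 0 (mod 6): 4·t ≡ 0 − 2 = -2 (mod 6).
    Divide the congruence (and modulus) by g = 2: 2·t ≡ -1 (mod 3).
    Reduce coefficients mod 3: 2·t ≡ 2 (mod 3).
    The inverse of 2 mod 3 is 2 (since 2·2 = 4 = 1·3 + 1), so t ≡ 2·2 = 4 ≡ 1 (mod 3).
    Then x = 2 + 4·1 = 6, valid modulo lcm(4, 6) = 12: x ≡ 6 (mod 12).
  Combine with x ≡ 0 (mod 9): gcd(12, 9) = 3; 0 - 6 = -6, which IS divisible by 3, so compatible.
    Write x = 6 + 12·t and substitute into x ≡ 0 (mod 9): 12·t ≡ 0 − 6 = -6 (mod 9).
    Divide the congruence (and modulus) by g = 3: 4·t ≡ -2 (mod 3).
    Reduce coefficients mod 3: 1·t ≡ 1 (mod 3).
    So t ≡ 1 (mod 3).
    Then x = 6 + 12·1 = 18, valid modulo lcm(12, 9) = 36: x ≡ 18 (mod 36).
Verify: 18 mod 4 = 2, 18 mod 6 = 0, 18 mod 9 = 0.

x ≡ 18 (mod 36).


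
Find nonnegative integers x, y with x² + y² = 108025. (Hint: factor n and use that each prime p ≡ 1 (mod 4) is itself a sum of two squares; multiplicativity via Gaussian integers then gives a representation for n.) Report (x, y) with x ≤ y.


Step 1: Factor n = 108025 = 5^2 · 29 · 149.
Step 2: Check the mod-4 condition on each prime factor: 5 ≡ 1 (mod 4), exponent 2; 29 ≡ 1 (mod 4), exponent 1; 149 ≡ 1 (mod 4), exponent 1.
All primes ≡ 3 (mod 4) appear to even exponent (or don't appear), so by the two-squares theorem n IS expressible as a sum of two squares.
Step 3: Build a representation. Group n = k² · m with k = 5 and m = 29 · 149 = 4321 (a product of primes ≡ 1 (mod 4)); a representation of m scales to one of n via (k·x)² + (k·y)² = k²(x² + y²). Each prime p ≡ 1 (mod 4) is itself a sum of two squares; find a² by testing p − a² for a perfect square:
  29: 29 − 1² = 28, 29 − 2² = 25 = 5² ⇒ 29 = 2² + 5².
  149: 149 − 1² = 148, 149 − 2² = 145, 149 − 3² = 140, 149 − 4² = 133, 149 − 5² = 124, 149 − 6² = 113, 149 − 7² = 100 = 10² ⇒ 149 = 7² + 10².
  Combine using the Brahmagupta–Fibonacci identity (a² + b²)(c² + d²) = (ac − bd)² + (ad + bc)² = (ac + bd)² + (ad − bc)²:
  29 · 149 = 4321: from (2² + 5²)(7² + 10²), take (2·7 − 5·10, 2·10 + 5·7) = (14 − 50, 20 + 35) = (-36, 55); dropping signs (only squares matter) gives (36, 55); check 36² + 55² = 1296 + 3025 = 4321 ✓.
  Scale by k = 5: (5·36, 5·55) = (180, 275).
Step 4: Order so x ≤ y and verify: 180² + 275² = 32400 + 75625 = 108025 = n. ✓

n = 108025 = 180² + 275² (one valid representation with x ≤ y).


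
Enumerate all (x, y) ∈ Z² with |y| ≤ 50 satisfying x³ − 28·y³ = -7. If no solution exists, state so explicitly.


The equation is x³ - 28y³ = -7. For fixed y, x³ = 28·y³ − 7, so a solution requires the RHS to be a perfect cube.
Strategy: iterate y from -50 to 50, compute RHS = 28·y³ − 7, and check whether it is a (positive or negative) perfect cube.
Check small values of y:
  y = 0: RHS = -7 is not a perfect cube.
  y = 1: RHS = 21 is not a perfect cube.
  y = -1: RHS = -35 is not a perfect cube.
  y = 2: RHS = 217 is not a perfect cube.
  y = -2: RHS = -231 is not a perfect cube.
  y = 3: RHS = 749 is not a perfect cube.
  y = -3: RHS = -763 is not a perfect cube.
Continuing the search up to |y| = 50 finds no solutions either.
No (x, y) in the scanned range satisfies the equation.

No integer solutions with |y| ≤ 50.


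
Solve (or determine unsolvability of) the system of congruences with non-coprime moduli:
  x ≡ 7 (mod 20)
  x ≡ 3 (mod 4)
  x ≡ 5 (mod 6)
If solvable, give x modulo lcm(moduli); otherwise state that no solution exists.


Moduli 20, 4, 6 are not pairwise coprime, so CRT works modulo lcm(m_i) when all pairwise compatibility conditions hold.
Pairwise compatibility: gcd(m_i, m_j) must divide a_i - a_j for every pair.
Merge one congruence at a time:
  Start: x ≡ 7 (mod 20).
  Combine with x ≡ 3 (mod 4): gcd(20, 4) = 4; 3 - 7 = -4, which IS divisible by 4, so compatible.
    Write x = 7 + 20·t and substitute into x ≡ 3 (mod 4): 20·t ≡ 3 − 7 = -4 (mod 4).
    Divide the congruence (and modulus) by g = 4: 5·t ≡ -1 (mod 1).
    Modulo 1 every t works; take t = 0.
    Then x = 7 + 20·0 = 7, valid modulo lcm(20, 4) = 20: x ≡ 7 (mod 20).
  Combine with x ≡ 5 (mod 6): gcd(20, 6) = 2; 5 - 7 = -2, which IS divisible by 2, so compatible.
    Write x = 7 + 20·t and substitute into x ≡ 5 (mod 6): 20·t ≡ 5 − 7 = -2 (mod 6).
    Divide the congruence (and modulus) by g = 2: 10·t ≡ -1 (mod 3).
    Reduce coefficients mod 3: 1·t ≡ 2 (mod 3).
    So t ≡ 2 (mod 3).
    Then x = 7 + 20·2 = 47, valid modulo lcm(20, 6) = 60: x ≡ 47 (mod 60).
Verify: 47 mod 20 = 7, 47 mod 4 = 3, 47 mod 6 = 5.

x ≡ 47 (mod 60).


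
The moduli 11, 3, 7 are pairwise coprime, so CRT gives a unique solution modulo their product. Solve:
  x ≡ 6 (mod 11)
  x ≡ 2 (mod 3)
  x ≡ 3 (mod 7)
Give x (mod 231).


Moduli 11, 3, 7 are pairwise coprime; by CRT there is a unique solution modulo M = 11 · 3 · 7 = 231.
Solve pairwise, accumulating the modulus:
  Start with x ≡ 6 (mod 11).
  Combine with x ≡ 2 (mod 3): since gcd(11, 3) = 1, we get a unique residue mod 33.
    Write x = 6 + 11·t and substitute into x ≡ 2 (mod 3): 11·t ≡ 2 − 6 = -4 (mod 3).
    Reduce coefficients mod 3: 2·t ≡ 2 (mod 3).
    The inverse of 2 mod 3 is 2 (since 2·2 = 4 = 1·3 + 1), so t ≡ 2·2 = 4 ≡ 1 (mod 3).
    Then x = 6 + 11·1 = 17, valid modulo lcm(11, 3) = 33: x ≡ 17 (mod 33).
  Combine with x ≡ 3 (mod 7): since gcd(33, 7) = 1, we get a unique residue mod 231.
    Write x = 17 + 33·t and substitute into x ≡ 3 (mod 7): 33·t ≡ 3 − 17 = -14 (mod 7).
    Reduce coefficients mod 7: 5·t ≡ 0 (mod 7).
    The inverse of 5 mod 7 is 3 (since 5·3 = 15 = 2·7 + 1), so t ≡ 3·0 = 0 ≡ 0 (mod 7).
    Then x = 17 + 33·0 = 17, valid modulo lcm(33, 7) = 231: x ≡ 17 (mod 231).
Verify: 17 mod 11 = 6 ✓, 17 mod 3 = 2 ✓, 17 mod 7 = 3 ✓.

x ≡ 17 (mod 231).


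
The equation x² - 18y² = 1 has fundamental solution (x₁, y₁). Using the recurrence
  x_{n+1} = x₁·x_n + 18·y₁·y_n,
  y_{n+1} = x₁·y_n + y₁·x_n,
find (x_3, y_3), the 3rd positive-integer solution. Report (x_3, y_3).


Step 1: Find the fundamental solution (x₁, y₁) of x² - 18y² = 1.
  Expand √18 as a continued fraction. a₀ = ⌊√18⌋ = 4; iterate m_{k+1} = d_k·a_k − m_k, d_{k+1} = (18 − m_{k+1}²)/d_k, a_{k+1} = ⌊(a₀ + m_{k+1})/d_{k+1}⌋ (starting m₀ = 0, d₀ = 1), with convergents p_k = a_k·p_{k-1} + p_{k-2}, q_k = a_k·q_{k-1} + q_{k-2} (p₋₁ = 1, q₋₁ = 0):
  k = 0: a₀ = 4; p₀/q₀ = 4/1; p₀² − 18·q₀² = 16 − 18 = -2.
  k = 1: m = 4, d = 2, a = ⌊(4 + 4)/2⌋ = 4; p/q = (4·4 + 1)/(4·1 + 0) = 17/4; p² − 18·q² = 289 − 288 = 1.
  The first convergent with p² − 18·q² = 1 gives the fundamental solution (x₁, y₁) = (17, 4).
Step 2: Apply the recurrence (x_{n+1}, y_{n+1}) = (x₁x_n + 18y₁y_n, x₁y_n + y₁x_n) repeatedly.
  From (x_1, y_1) = (17, 4): x_2 = 17·17 + 18·4·4 = 577; y_2 = 17·4 + 4·17 = 136.
  From (x_2, y_2) = (577, 136): x_3 = 17·577 + 18·4·136 = 19601; y_3 = 17·136 + 4·577 = 4620.
Step 3: Verify x_3² - 18·y_3² = 384199201 - 384199200 = 1 (should be 1). ✓

(x_1, y_1) = (17, 4); (x_3, y_3) = (19601, 4620).


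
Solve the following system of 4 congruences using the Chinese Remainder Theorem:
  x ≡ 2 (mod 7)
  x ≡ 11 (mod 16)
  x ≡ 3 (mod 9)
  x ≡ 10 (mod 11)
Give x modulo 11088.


Product of moduli M = 7 · 16 · 9 · 11 = 11088.
Merge one congruence at a time:
  Start: x ≡ 2 (mod 7).
  Combine with x ≡ 11 (mod 16); new modulus lcm = 112.
    Write x = 2 + 7·t and substitute into x ≡ 11 (mod 16): 7·t ≡ 11 − 2 = 9 (mod 16).
    The inverse of 7 mod 16 is 7 (since 7·7 = 49 = 3·16 + 1), so t ≡ 7·9 = 63 ≡ 15 (mod 16).
    Then x = 2 + 7·15 = 107, valid modulo lcm(7, 16) = 112: x ≡ 107 (mod 112).
  Combine with x ≡ 3 (mod 9); new modulus lcm = 1008.
    Write x = 107 + 112·t and substitute into x ≡ 3 (mod 9): 112·t ≡ 3 − 107 = -104 (mod 9).
    Reduce coefficients mod 9: 4·t ≡ 4 (mod 9).
    The inverse of 4 mod 9 is 7 (since 4·7 = 28 = 3·9 + 1), so t ≡ 7·4 = 28 ≡ 1 (mod 9).
    Then x = 107 + 112·1 = 219, valid modulo lcm(112, 9) = 1008: x ≡ 219 (mod 1008).
  Combine with x ≡ 10 (mod 11); new modulus lcm = 11088.
    Write x = 219 + 1008·t and substitute into x ≡ 10 (mod 11): 1008·t ≡ 10 − 219 = -209 (mod 11).
    Reduce coefficients mod 11: 7·t ≡ 0 (mod 11).
    The inverse of 7 mod 11 is 8 (since 7·8 = 56 = 5·11 + 1), so t ≡ 8·0 = 0 ≡ 0 (mod 11).
    Then x = 219 + 1008·0 = 219, valid modulo lcm(1008, 11) = 11088: x ≡ 219 (mod 11088).
Verify against each original: 219 mod 7 = 2, 219 mod 16 = 11, 219 mod 9 = 3, 219 mod 11 = 10.

x ≡ 219 (mod 11088).


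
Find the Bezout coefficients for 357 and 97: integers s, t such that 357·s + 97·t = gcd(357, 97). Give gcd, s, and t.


Euclidean algorithm on (357, 97) — divide until remainder is 0:
  357 = 3 · 97 + 66
  97 = 1 · 66 + 31
  66 = 2 · 31 + 4
  31 = 7 · 4 + 3
  4 = 1 · 3 + 1
  3 = 3 · 1 + 0
gcd(357, 97) = 1.
Track Bezout coefficients alongside the remainders: start with r₀ = 357 = a·1 + b·0 (s = 1, t = 0) and r₁ = 97 = a·0 + b·1 (s = 0, t = 1); each new remainder r_{k+1} = r_{k-1} − q_k·r_k inherits s_{k+1} = s_{k-1} − q_k·s_k, t_{k+1} = t_{k-1} − q_k·t_k, so r_k = a·s_k + b·t_k at every step:
  q = 3: r = 66, s = 1 − 3·0 = 1, t = 0 − 3·1 = -3  (check: 357·1 + 97·(-3) = 66)
  q = 1: r = 31, s = 0 − 1·1 = -1, t = 1 − 1·(-3) = 4  (check: 357·(-1) + 97·4 = 31)
  q = 2: r = 4, s = 1 − 2·(-1) = 3, t = -3 − 2·4 = -11  (check: 357·3 + 97·(-11) = 4)
  q = 7: r = 3, s = -1 − 7·3 = -22, t = 4 − 7·(-11) = 81  (check: 357·(-22) + 97·81 = 3)
  q = 1: r = 1, s = 3 − 1·(-22) = 25, t = -11 − 1·81 = -92  (check: 357·25 + 97·(-92) = 1)
The row with r = 1 (the gcd) gives the Bezout coefficients s = 25, t = -92.
Result: 357 · (25) + 97 · (-92) = 1.

gcd(357, 97) = 1; s = 25, t = -92 (check: 357·25 + 97·(-92) = 1).


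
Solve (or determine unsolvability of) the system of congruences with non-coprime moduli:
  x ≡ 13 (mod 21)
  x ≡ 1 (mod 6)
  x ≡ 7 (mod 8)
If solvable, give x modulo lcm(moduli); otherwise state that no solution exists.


Moduli 21, 6, 8 are not pairwise coprime, so CRT works modulo lcm(m_i) when all pairwise compatibility conditions hold.
Pairwise compatibility: gcd(m_i, m_j) must divide a_i - a_j for every pair.
Merge one congruence at a time:
  Start: x ≡ 13 (mod 21).
  Combine with x ≡ 1 (mod 6): gcd(21, 6) = 3; 1 - 13 = -12, which IS divisible by 3, so compatible.
    Write x = 13 + 21·t and substitute into x ≡ 1 (mod 6): 21·t ≡ 1 − 13 = -12 (mod 6).
    Divide the congruence (and modulus) by g = 3: 7·t ≡ -4 (mod 2).
    Reduce coefficients mod 2: 1·t ≡ 0 (mod 2).
    So t ≡ 0 (mod 2).
    Then x = 13 + 21·0 = 13, valid modulo lcm(21, 6) = 42: x ≡ 13 (mod 42).
  Combine with x ≡ 7 (mod 8): gcd(42, 8) = 2; 7 - 13 = -6, which IS divisible by 2, so compatible.
    Write x = 13 + 42·t and substitute into x ≡ 7 (mod 8): 42·t ≡ 7 − 13 = -6 (mod 8).
    Divide the congruence (and modulus) by g = 2: 21·t ≡ -3 (mod 4).
    Reduce coefficients mod 4: 1·t ≡ 1 (mod 4).
    So t ≡ 1 (mod 4).
    Then x = 13 + 42·1 = 55, valid modulo lcm(42, 8) = 168: x ≡ 55 (mod 168).
Verify: 55 mod 21 = 13, 55 mod 6 = 1, 55 mod 8 = 7.

x ≡ 55 (mod 168).
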